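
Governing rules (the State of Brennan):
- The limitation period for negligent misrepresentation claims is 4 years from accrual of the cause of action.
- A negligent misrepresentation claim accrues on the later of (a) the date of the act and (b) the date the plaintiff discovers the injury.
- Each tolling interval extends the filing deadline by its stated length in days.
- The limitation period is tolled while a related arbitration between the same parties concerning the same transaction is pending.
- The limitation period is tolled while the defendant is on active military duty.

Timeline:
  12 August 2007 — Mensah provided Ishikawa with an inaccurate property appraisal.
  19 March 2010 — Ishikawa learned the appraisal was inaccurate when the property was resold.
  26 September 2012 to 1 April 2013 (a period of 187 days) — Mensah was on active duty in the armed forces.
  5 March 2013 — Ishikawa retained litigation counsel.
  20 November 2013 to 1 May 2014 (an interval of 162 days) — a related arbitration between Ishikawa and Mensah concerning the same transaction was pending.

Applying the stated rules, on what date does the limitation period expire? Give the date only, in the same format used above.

Because discovery on 19 March 2010 post-dates the 12 August 2007 act, accrual under the later-of rule falls on 19 March 2010.
The untolled deadline — 4 years after 19 March 2010 — is 19 March 2014.
Because the defendant's active military service ran from 26 September 2012 to 1 April 2013, the deadline is extended by 187 days to 22 September 2014.
Because the pending related arbitration ran from 20 November 2013 to 1 May 2014, the deadline is extended by 162 days to 3 March 2015.
The other events in the timeline have no effect on the limitation period under the stated rules.

3 March 2015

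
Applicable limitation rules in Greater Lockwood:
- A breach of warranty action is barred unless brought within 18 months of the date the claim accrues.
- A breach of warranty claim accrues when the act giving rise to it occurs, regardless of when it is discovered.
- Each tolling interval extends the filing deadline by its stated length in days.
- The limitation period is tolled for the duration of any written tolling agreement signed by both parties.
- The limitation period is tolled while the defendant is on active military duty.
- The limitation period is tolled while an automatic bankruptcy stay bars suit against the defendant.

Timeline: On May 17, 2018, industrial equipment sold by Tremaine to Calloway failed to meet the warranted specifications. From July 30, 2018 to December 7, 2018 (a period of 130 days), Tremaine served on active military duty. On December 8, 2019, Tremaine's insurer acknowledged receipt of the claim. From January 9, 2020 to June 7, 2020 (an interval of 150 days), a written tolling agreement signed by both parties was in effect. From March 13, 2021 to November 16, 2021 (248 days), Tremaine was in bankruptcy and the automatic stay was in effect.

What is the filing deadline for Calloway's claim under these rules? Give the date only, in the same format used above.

August 23, 2020

The limitation period began to run on May 17, 2018.
The untolled deadline — 18 months after May 17, 2018 — is November 17, 2019.
Because the defendant's active military service ran from July 30, 2018 to December 7, 2018, the deadline is extended by 130 days to March 26, 2020.
The period was tolled for 150 days by the written tolling agreement (January 9, 2020 to June 7, 2020), pushing the deadline to August 23, 2020.
By the time the automatic bankruptcy stay began on March 13, 2021, the limitation period had already expired on August 23, 2020; that interval cannot revive it.
The other events in the timeline have no effect on the limitation period under the stated rules.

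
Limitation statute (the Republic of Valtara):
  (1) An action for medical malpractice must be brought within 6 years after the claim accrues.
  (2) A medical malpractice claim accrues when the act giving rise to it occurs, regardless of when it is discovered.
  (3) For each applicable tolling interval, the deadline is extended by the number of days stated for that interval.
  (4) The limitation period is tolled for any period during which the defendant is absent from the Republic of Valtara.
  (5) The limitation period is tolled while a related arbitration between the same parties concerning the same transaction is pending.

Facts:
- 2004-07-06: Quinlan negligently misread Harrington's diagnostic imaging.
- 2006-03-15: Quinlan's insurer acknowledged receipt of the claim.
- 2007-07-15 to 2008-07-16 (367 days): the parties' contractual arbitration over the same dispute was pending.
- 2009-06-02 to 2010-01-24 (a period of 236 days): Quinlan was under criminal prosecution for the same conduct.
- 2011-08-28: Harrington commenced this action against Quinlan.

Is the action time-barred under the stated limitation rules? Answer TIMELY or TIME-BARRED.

The limitation period began to run on 2004-07-06.
6 years from 2004-07-06 is 2010-07-06.
The pending related arbitration from 2007-07-15 to 2008-07-16 tolled the period for 367 days, extending the deadline to 2011-07-08.
The pending criminal prosecution from 2009-06-02 to 2010-01-24 does not toll the period, because no stated rule makes a criminal prosecution a tolling event.
None of the other events listed affects the running of the period under the stated rules.
Filing on 2011-08-28 missed the 2011-07-08 deadline — the action is time-barred.

TIME-BARRED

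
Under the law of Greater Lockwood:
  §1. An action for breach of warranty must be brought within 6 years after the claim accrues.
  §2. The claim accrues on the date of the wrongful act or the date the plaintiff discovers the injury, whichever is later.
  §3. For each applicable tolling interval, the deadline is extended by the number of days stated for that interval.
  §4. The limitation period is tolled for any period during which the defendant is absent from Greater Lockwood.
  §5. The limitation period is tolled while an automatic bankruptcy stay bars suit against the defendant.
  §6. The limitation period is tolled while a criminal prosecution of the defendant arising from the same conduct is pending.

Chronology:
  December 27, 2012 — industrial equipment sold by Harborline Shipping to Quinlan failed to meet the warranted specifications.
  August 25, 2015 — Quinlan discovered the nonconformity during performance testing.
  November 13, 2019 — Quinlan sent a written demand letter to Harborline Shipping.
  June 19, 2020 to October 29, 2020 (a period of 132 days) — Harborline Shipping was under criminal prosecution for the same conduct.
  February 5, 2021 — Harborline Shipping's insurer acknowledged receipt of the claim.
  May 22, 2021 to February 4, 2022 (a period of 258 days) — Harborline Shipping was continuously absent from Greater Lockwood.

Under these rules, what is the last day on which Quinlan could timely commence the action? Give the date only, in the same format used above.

September 19, 2022

Taking the later of the act (December 27, 2012) and discovery (August 25, 2015), the claim accrued on August 25, 2015.
Adding the 6 years base period to August 25, 2015 gives a deadline of August 25, 2021, before any tolling.
The period was tolled for 132 days by the pending criminal prosecution (June 19, 2020 to October 29, 2020), pushing the deadline to January 4, 2022.
The defendant's absence from the jurisdiction from May 22, 2021 to February 4, 2022 tolled the period for 258 days, extending the deadline to September 19, 2022.
The other events in the timeline have no effect on the limitation period under the stated rules.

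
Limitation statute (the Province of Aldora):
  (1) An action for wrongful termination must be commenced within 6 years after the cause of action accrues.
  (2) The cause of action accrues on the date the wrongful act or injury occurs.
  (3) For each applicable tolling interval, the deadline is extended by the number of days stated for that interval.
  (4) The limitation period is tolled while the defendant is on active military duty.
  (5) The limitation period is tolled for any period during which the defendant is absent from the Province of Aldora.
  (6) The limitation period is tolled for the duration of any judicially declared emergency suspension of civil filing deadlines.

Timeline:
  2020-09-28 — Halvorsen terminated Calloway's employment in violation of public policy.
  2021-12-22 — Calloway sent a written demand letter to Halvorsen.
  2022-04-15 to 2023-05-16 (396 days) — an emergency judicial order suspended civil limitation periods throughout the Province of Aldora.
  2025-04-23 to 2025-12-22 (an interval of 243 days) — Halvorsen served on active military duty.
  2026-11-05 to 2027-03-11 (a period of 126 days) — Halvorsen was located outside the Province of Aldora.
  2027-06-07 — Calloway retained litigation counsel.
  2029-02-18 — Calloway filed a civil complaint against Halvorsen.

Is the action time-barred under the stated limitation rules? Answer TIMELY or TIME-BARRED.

The limitation period began to run on 2020-09-28.
6 years from 2020-09-28 is 2026-09-28.
The period was tolled for 396 days by the emergency suspension of filing deadlines (2022-04-15 to 2023-05-16), pushing the deadline to 2027-10-29.
Because the defendant's active military service ran from 2025-04-23 to 2025-12-22, the deadline is extended by 243 days to 2028-06-28.
The period was tolled for 126 days by the defendant's absence from the jurisdiction (2026-11-05 to 2027-03-11), pushing the deadline to 2028-11-01.
The other events in the timeline have no effect on the limitation period under the stated rules.
Calloway filed on 2029-02-18, after the 2028-11-01 deadline, so the action is time-barred.

TIME-BARRED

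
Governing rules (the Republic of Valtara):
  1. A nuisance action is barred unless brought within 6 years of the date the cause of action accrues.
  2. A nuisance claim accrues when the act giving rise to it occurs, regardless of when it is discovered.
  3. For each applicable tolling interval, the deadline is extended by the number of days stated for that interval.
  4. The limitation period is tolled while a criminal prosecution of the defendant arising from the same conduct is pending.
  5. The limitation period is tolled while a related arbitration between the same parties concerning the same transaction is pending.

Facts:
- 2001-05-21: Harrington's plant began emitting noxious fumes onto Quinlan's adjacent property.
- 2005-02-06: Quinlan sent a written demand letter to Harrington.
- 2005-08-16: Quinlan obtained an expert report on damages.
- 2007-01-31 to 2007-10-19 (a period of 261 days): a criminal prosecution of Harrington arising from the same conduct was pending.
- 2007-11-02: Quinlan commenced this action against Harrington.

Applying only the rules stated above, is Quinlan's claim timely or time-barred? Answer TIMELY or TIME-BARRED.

TIMELY

The cause of action accrued on 2001-05-21, the date of the act.
The untolled deadline — 6 years after 2001-05-21 — is 2007-05-21.
Because the pending criminal prosecution ran from 2007-01-31 to 2007-10-19, the deadline is extended by 261 days to 2008-02-06.
Nothing else in the chronology tolls or restarts the period.
Quinlan filed on 2007-11-02, before the 2008-02-06 deadline, so the action is timely.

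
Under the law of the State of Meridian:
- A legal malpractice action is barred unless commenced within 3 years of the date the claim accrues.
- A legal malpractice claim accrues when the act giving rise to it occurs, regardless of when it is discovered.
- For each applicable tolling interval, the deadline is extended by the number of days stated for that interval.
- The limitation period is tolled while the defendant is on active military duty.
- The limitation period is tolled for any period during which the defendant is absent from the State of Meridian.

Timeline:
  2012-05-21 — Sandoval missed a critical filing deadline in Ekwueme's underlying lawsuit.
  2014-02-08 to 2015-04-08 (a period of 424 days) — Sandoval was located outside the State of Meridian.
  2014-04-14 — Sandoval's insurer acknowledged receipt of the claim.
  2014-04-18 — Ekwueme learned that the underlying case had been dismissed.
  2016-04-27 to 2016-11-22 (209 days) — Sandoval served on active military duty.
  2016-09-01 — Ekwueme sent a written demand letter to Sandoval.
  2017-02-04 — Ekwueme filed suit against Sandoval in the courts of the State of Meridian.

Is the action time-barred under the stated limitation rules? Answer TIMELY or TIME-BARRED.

TIMELY

The claim accrued on 2012-05-21, when the wrongful act occurred; under the stated occurrence rule the 2014-04-18 discovery does not delay accrual.
The untolled deadline — 3 years after 2012-05-21 — is 2015-05-21.
Because the defendant's absence from the jurisdiction ran from 2014-02-08 to 2015-04-08, the deadline is extended by 424 days to 2016-07-18.
The defendant's active military service from 2016-04-27 to 2016-11-22 tolled the period for 209 days, extending the deadline to 2017-02-12.
Nothing else in the chronology tolls or restarts the period.
The 2017-02-04 filing precedes the 2017-02-12 deadline; the claim is timely.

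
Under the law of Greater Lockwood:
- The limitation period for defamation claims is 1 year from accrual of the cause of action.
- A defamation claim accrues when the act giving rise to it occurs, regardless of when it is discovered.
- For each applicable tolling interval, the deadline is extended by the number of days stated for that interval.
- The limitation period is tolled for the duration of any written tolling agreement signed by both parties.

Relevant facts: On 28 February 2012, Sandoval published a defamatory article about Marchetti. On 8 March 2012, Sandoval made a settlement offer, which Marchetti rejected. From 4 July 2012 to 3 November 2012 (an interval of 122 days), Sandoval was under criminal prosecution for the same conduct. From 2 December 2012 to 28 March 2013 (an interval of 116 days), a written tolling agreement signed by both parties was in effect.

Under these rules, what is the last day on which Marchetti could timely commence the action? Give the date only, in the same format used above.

The cause of action accrued on 28 February 2012, the date of the act.
Adding the 1 year base period to 28 February 2012 gives a deadline of 28 February 2013, before any tolling.
Because the written tolling agreement ran from 2 December 2012 to 28 March 2013, the deadline is extended by 116 days to 24 June 2013.
No stated provision tolls the period for a criminal prosecution, so the interval from 4 July 2012 to 3 November 2012 has no effect on the deadline.
None of the other events listed affects the running of the period under the stated rules.

24 June 2013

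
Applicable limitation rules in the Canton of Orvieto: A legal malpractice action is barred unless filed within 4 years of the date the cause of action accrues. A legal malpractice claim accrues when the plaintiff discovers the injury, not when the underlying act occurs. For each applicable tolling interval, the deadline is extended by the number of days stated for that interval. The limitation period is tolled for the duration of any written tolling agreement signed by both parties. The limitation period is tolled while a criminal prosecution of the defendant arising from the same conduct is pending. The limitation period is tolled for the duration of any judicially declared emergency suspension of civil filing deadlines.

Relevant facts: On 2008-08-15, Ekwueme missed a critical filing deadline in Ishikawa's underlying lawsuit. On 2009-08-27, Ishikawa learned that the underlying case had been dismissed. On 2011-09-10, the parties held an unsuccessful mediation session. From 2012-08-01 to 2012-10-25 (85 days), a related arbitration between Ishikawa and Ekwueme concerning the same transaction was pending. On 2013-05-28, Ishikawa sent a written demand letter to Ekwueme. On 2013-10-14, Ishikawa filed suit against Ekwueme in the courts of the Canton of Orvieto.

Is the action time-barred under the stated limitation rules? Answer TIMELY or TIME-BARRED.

TIME-BARRED

Under the discovery rule, the claim accrued on 2009-08-27, when Ishikawa discovered the injury — not on the 2008-08-15 date of the underlying act.
4 years from 2009-08-27 is 2013-08-27.
Although a pending arbitration ran from 2012-08-01 to 2012-10-25, the stated rules do not make that a tolling event, so it is disregarded.
Nothing else in the chronology tolls or restarts the period.
Ishikawa filed on 2013-10-14, after the 2013-08-27 deadline, so the action is time-barred.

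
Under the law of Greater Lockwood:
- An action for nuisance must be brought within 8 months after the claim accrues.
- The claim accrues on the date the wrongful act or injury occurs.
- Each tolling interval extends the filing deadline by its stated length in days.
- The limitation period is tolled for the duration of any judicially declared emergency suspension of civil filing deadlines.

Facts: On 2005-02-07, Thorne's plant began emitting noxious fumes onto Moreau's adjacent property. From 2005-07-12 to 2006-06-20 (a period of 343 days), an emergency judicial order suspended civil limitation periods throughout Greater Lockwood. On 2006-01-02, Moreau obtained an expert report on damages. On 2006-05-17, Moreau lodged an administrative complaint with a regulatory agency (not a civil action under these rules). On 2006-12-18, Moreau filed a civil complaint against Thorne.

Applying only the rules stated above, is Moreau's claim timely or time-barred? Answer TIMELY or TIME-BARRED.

The claim accrued on 2005-02-07, when the wrongful act occurred.
Adding the 8 months base period to 2005-02-07 gives a deadline of 2005-10-07, before any tolling.
Because the emergency suspension of filing deadlines ran from 2005-07-12 to 2006-06-20, the deadline is extended by 343 days to 2006-09-15.
None of the other events listed affects the running of the period under the stated rules.
The 2006-12-18 filing falls after the 2006-09-15 deadline; the claim is time-barred.

TIME-BARRED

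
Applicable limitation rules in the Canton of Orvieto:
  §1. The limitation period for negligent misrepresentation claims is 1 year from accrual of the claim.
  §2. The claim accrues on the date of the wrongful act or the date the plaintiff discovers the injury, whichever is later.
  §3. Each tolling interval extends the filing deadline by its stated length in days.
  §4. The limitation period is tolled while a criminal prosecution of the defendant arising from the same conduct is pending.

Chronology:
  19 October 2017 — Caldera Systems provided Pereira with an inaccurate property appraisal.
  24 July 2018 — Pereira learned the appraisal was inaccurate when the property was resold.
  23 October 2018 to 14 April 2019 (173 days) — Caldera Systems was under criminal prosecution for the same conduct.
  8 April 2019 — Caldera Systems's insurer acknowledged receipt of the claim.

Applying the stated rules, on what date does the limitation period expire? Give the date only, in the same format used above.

Taking the later of the act (19 October 2017) and discovery (24 July 2018), the claim accrued on 24 July 2018.
Adding the 1 year base period to 24 July 2018 gives a deadline of 24 July 2019, before any tolling.
The pending criminal prosecution from 23 October 2018 to 14 April 2019 tolled the period for 173 days, extending the deadline to 13 January 2020.
Nothing else in the chronology tolls or restarts the period.

13 January 2020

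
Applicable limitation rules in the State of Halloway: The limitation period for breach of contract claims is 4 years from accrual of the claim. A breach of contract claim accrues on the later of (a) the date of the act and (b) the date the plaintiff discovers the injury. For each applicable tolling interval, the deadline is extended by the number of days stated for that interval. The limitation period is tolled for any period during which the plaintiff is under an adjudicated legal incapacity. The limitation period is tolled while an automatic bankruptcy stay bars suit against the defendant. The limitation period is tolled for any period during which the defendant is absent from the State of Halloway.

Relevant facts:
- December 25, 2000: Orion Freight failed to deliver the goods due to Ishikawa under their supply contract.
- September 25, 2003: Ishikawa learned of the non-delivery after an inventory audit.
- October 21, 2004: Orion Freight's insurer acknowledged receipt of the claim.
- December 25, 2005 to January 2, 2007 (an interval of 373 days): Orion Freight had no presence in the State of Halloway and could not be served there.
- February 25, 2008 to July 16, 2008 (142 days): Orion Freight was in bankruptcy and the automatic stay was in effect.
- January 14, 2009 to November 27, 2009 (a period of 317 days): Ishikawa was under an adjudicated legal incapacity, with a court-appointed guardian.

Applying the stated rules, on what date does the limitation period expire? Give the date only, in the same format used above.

The claim accrued on September 25, 2003 — the later of the December 25, 2000 act and the September 25, 2003 discovery.
Adding the 4 years base period to September 25, 2003 gives a deadline of September 25, 2007, before any tolling.
The period was tolled for 373 days by the defendant's absence from the jurisdiction (December 25, 2005 to January 2, 2007), pushing the deadline to October 2, 2008.
The automatic bankruptcy stay from February 25, 2008 to July 16, 2008 tolled the period for 142 days, extending the deadline to February 21, 2009.
Because the plaintiff's legal incapacity ran from January 14, 2009 to November 27, 2009, the deadline is extended by 317 days to January 4, 2010.
None of the other events listed affects the running of the period under the stated rules.

January 4, 2010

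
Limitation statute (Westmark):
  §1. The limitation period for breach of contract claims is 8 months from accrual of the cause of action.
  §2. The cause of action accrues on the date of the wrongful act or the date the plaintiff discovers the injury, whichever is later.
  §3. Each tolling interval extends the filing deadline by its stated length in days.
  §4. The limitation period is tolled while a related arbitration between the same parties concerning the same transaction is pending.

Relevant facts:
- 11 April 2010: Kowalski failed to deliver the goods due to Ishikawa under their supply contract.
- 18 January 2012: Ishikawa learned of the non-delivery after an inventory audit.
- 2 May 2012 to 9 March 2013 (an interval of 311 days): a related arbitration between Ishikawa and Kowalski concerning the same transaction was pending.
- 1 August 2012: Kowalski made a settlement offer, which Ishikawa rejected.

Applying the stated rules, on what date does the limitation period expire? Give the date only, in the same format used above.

26 July 2013

Taking the later of the act (11 April 2010) and discovery (18 January 2012), the claim accrued on 18 January 2012.
The untolled deadline — 8 months after 18 January 2012 — is 18 September 2012.
Because the pending related arbitration ran from 2 May 2012 to 9 March 2013, the deadline is extended by 311 days to 26 July 2013.
None of the other events listed affects the running of the period under the stated rules.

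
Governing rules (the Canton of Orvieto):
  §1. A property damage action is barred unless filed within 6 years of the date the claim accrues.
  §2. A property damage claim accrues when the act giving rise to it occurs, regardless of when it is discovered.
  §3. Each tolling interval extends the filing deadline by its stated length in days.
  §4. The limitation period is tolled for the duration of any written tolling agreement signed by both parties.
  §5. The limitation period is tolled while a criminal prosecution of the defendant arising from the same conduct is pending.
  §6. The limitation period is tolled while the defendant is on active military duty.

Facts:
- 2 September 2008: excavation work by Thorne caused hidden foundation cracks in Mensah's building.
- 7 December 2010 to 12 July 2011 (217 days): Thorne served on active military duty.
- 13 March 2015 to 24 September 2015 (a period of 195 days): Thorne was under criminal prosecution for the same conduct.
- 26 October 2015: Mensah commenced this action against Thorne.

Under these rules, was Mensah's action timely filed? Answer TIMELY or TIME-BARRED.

The limitation period began to run on 2 September 2008.
The untolled deadline — 6 years after 2 September 2008 — is 2 September 2014.
The period was tolled for 217 days by the defendant's active military service (7 December 2010 to 12 July 2011), pushing the deadline to 7 April 2015.
Because the pending criminal prosecution ran from 13 March 2015 to 24 September 2015, the deadline is extended by 195 days to 19 October 2015.
Filing on 26 October 2015 missed the 19 October 2015 deadline — the action is time-barred.

TIME-BARRED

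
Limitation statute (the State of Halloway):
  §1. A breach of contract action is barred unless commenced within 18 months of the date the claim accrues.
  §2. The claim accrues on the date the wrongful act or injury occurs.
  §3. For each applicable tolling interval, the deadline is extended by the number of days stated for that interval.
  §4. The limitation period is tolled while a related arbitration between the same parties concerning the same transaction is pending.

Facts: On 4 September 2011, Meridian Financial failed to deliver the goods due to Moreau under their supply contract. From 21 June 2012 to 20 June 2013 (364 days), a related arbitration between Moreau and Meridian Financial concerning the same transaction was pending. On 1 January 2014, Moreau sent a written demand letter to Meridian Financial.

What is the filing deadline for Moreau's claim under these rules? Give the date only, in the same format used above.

The claim accrued on 4 September 2011, the date of the act.
Adding the 18 months base period to 4 September 2011 gives a deadline of 4 March 2013, before any tolling.
Because the pending related arbitration ran from 21 June 2012 to 20 June 2013, the deadline is extended by 364 days to 3 March 2014.
The other events in the timeline have no effect on the limitation period under the stated rules.

3 March 2014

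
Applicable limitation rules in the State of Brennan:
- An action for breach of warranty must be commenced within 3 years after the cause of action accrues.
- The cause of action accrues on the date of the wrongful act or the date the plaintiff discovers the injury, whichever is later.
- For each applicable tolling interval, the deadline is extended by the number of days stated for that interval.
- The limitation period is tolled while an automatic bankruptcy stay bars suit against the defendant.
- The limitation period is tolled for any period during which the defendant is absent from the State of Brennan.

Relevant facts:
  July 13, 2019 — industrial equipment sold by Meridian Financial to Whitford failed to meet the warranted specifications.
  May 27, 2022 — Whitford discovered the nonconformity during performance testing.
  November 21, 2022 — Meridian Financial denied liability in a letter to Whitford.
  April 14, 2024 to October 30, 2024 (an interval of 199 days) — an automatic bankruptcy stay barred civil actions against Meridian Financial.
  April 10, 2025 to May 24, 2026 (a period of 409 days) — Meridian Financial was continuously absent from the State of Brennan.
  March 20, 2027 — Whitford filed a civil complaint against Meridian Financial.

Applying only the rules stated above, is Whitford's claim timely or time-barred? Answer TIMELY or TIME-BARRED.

TIME-BARRED

Because discovery on May 27, 2022 post-dates the July 13, 2019 act, accrual under the later-of rule falls on May 27, 2022.
Adding the 3 years base period to May 27, 2022 gives a deadline of May 27, 2025, before any tolling.
The period was tolled for 199 days by the automatic bankruptcy stay (April 14, 2024 to October 30, 2024), pushing the deadline to December 12, 2025.
Because the defendant's absence from the jurisdiction ran from April 10, 2025 to May 24, 2026, the deadline is extended by 409 days to January 25, 2027.
None of the other events listed affects the running of the period under the stated rules.
Filing on March 20, 2027 missed the January 25, 2027 deadline — the action is time-barred.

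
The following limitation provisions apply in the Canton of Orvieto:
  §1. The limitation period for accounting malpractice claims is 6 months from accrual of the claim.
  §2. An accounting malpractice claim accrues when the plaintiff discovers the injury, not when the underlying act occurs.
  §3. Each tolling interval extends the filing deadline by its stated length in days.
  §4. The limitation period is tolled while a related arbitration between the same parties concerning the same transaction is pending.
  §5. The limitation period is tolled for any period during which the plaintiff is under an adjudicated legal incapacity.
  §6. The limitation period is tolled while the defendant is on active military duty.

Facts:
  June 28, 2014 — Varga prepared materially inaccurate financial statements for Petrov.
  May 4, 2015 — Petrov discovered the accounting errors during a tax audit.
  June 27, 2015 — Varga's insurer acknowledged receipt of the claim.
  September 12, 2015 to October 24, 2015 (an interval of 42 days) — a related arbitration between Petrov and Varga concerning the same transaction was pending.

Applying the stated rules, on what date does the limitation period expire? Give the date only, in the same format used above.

December 16, 2015

Under the discovery rule, the claim accrued on May 4, 2015, when Petrov discovered the injury — not on the June 28, 2014 date of the underlying act.
6 months from May 4, 2015 is November 4, 2015.
The period was tolled for 42 days by the pending related arbitration (September 12, 2015 to October 24, 2015), pushing the deadline to December 16, 2015.
The other events in the timeline have no effect on the limitation period under the stated rules.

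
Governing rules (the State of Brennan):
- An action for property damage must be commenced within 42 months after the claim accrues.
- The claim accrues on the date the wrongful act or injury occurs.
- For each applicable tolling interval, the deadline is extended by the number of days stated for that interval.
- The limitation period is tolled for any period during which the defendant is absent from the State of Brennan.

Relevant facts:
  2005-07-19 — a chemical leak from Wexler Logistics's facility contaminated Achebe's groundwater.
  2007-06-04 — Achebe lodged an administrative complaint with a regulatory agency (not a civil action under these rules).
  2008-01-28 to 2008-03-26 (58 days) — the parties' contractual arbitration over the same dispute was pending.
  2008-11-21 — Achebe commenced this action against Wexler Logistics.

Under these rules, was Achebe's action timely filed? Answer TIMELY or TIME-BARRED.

The limitation period began to run on 2005-07-19.
42 months from 2005-07-19 is 2009-01-19.
Although a pending arbitration ran from 2008-01-28 to 2008-03-26, the stated rules do not make that a tolling event, so it is disregarded.
Nothing else in the chronology tolls or restarts the period.
Achebe filed on 2008-11-21, before the 2009-01-19 deadline, so the action is timely.

TIMELY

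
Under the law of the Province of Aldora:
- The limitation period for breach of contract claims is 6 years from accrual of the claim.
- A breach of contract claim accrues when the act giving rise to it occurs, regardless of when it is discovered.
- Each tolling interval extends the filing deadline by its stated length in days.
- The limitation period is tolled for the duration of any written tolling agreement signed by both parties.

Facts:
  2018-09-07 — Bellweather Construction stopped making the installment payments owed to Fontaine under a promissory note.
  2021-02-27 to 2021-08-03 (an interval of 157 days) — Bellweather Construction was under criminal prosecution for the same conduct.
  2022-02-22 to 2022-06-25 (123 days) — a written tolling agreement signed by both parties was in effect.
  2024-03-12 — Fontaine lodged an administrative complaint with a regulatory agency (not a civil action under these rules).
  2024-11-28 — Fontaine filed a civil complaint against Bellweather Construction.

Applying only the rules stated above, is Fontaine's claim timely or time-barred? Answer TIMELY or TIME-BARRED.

TIMELY

The claim accrued on 2018-09-07, when the wrongful act occurred.
Adding the 6 years base period to 2018-09-07 gives a deadline of 2024-09-07, before any tolling.
The written tolling agreement from 2022-02-22 to 2022-06-25 tolled the period for 123 days, extending the deadline to 2025-01-08.
No stated provision tolls the period for a criminal prosecution, so the interval from 2021-02-27 to 2021-08-03 has no effect on the deadline.
Nothing else in the chronology tolls or restarts the period.
Filing on 2024-11-28 beat the 2025-01-08 deadline — the action is timely.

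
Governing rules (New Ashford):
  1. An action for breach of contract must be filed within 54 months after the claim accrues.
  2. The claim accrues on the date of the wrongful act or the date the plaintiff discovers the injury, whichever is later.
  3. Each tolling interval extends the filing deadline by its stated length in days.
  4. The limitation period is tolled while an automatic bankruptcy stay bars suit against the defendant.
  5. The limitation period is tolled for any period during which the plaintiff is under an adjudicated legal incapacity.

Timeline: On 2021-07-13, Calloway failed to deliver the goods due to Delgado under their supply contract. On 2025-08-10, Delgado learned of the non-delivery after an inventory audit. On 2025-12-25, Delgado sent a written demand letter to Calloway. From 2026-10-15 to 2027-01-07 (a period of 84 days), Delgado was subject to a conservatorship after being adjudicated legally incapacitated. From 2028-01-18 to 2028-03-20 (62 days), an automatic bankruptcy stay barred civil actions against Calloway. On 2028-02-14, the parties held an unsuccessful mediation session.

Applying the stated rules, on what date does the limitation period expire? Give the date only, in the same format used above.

The claim accrued on 2025-08-10 — the later of the 2021-07-13 act and the 2025-08-10 discovery.
The untolled deadline — 54 months after 2025-08-10 — is 2030-02-10.
The plaintiff's legal incapacity from 2026-10-15 to 2027-01-07 tolled the period for 84 days, extending the deadline to 2030-05-05.
Because the automatic bankruptcy stay ran from 2028-01-18 to 2028-03-20, the deadline is extended by 62 days to 2030-07-06.
None of the other events listed affects the running of the period under the stated rules.

2030-07-06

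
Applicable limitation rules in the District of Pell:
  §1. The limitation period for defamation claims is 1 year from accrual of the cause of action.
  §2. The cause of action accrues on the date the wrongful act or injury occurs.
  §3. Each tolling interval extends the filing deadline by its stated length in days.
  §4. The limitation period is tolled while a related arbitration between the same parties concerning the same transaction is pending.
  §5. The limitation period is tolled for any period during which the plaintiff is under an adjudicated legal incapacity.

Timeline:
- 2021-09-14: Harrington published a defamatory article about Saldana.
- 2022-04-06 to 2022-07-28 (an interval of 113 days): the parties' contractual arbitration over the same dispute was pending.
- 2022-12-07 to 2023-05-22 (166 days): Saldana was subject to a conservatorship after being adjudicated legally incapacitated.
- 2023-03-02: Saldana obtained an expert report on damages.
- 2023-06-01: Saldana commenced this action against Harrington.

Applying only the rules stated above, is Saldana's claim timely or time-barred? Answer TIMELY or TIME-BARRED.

TIMELY

The limitation period began to run on 2021-09-14.
The untolled deadline — 1 year after 2021-09-14 — is 2022-09-14.
The period was tolled for 113 days by the pending related arbitration (2022-04-06 to 2022-07-28), pushing the deadline to 2023-01-05.
Because the plaintiff's legal incapacity ran from 2022-12-07 to 2023-05-22, the deadline is extended by 166 days to 2023-06-20.
Nothing else in the chronology tolls or restarts the period.
Filing on 2023-06-01 beat the 2023-06-20 deadline — the action is timely.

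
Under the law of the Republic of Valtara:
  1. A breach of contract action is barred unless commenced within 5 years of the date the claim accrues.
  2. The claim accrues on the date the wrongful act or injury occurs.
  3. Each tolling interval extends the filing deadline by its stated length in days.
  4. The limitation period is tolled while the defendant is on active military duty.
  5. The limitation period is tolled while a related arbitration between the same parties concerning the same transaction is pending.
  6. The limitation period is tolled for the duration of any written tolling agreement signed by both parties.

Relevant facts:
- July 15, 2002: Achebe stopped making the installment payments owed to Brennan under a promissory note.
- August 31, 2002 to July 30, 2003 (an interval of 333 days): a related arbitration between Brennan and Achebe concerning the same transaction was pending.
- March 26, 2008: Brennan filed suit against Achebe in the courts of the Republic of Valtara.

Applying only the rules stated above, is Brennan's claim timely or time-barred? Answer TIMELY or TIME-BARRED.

The claim accrued on July 15, 2002, when the wrongful act occurred.
The untolled deadline — 5 years after July 15, 2002 — is July 15, 2007.
The period was tolled for 333 days by the pending related arbitration (August 31, 2002 to July 30, 2003), pushing the deadline to June 12, 2008.
Brennan filed on March 26, 2008, before the June 12, 2008 deadline, so the action is timely.

TIMELY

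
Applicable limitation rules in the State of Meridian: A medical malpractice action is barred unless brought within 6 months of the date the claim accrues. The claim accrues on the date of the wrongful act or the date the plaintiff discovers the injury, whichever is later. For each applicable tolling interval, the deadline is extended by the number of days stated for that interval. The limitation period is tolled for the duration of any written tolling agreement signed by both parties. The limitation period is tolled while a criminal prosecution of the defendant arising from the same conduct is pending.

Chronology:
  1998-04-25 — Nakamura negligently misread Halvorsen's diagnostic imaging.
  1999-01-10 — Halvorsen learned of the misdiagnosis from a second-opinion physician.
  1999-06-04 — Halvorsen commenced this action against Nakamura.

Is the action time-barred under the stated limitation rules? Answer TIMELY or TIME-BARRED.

TIMELY

The claim accrued on 1999-01-10 — the later of the 1998-04-25 act and the 1999-01-10 discovery.
Adding the 6 months base period to 1999-01-10 gives a deadline of 1999-07-10, before any tolling.
The 1999-06-04 filing precedes the 1999-07-10 deadline; the claim is timely.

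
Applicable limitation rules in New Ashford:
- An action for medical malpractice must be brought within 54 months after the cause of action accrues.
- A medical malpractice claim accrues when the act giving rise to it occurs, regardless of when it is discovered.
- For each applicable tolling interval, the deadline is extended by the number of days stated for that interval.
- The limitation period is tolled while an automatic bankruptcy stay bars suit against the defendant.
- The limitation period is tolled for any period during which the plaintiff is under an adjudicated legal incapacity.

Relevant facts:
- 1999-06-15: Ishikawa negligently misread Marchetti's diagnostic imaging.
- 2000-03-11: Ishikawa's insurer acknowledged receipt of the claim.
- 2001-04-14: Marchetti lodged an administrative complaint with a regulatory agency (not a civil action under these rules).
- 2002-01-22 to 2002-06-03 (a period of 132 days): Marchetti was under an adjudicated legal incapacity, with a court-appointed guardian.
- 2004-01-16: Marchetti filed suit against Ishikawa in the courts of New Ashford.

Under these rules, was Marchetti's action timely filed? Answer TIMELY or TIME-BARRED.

TIMELY

The cause of action accrued on 1999-06-15, the date of the act.
Adding the 54 months base period to 1999-06-15 gives a deadline of 2003-12-15, before any tolling.
The plaintiff's legal incapacity from 2002-01-22 to 2002-06-03 tolled the period for 132 days, extending the deadline to 2004-04-25.
None of the other events listed affects the running of the period under the stated rules.
Filing on 2004-01-16 beat the 2004-04-25 deadline — the action is timely.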